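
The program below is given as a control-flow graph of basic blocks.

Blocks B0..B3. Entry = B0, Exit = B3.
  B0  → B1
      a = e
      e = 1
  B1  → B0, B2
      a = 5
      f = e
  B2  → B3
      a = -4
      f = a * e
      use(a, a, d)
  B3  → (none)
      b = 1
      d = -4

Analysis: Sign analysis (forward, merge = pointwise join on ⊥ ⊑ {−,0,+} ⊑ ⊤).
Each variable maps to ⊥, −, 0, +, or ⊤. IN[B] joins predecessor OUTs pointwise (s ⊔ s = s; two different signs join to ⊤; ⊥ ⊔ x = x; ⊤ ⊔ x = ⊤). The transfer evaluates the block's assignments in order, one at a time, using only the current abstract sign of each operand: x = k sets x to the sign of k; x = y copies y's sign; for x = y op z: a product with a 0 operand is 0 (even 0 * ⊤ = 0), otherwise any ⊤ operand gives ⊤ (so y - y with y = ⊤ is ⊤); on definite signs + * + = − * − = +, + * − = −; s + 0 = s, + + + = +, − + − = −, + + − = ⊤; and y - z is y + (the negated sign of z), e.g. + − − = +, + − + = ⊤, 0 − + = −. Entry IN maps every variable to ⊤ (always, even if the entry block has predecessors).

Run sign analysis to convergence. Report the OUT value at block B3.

Answer: {a: -, b: +, c: ⊤, d: -, e: +, f: -}

Derivation:
Converged values:
  B0:  IN=(all ⊤)  OUT={e:+; rest ⊤}
  B1:  IN={e:+; rest ⊤}  OUT={a:+, e:+, f:+; rest ⊤}
  B2:  IN={a:+, e:+, f:+; rest ⊤}  OUT={a:-, e:+, f:-; rest ⊤}
  B3:  IN={a:-, e:+, f:-; rest ⊤}  OUT={a:-, b:+, d:-, e:+, f:-; rest ⊤}

Merge at B3: IN[B3] = OUT[B2] = {a: -, b: ⊤, c: ⊤, d: ⊤, e: +, f: -}
Applying B3's transfer function to that IN value gives OUT[B3] (row B3 above).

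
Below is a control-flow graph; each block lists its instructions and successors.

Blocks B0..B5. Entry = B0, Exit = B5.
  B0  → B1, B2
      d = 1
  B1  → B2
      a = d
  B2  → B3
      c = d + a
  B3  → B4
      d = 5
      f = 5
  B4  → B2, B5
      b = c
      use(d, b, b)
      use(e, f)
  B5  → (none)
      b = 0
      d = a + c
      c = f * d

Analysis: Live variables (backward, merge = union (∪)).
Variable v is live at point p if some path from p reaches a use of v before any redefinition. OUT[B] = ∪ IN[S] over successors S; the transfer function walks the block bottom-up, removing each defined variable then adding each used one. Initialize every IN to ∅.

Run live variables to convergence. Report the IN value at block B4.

Answer: {a, c, d, e, f}

Derivation:
Converged values:
  B0: | IN={a, e} | OUT={a, d, e}
  B1: | IN={d, e} | OUT={a, d, e}
  B2: | IN={a, d, e} | OUT={a, c, e}
  B3: | IN={a, c, e} | OUT={a, c, d, e, f}
  B4: | IN={a, c, d, e, f} | OUT={a, c, d, e, f}
  B5: | IN={a, c, f} | OUT={}

Merge at B4: OUT[B4] = IN[B2] ⊔ IN[B5] = {a, c, d, e, f}
Applying B4's transfer function to that OUT value gives IN[B4] (row B4 above).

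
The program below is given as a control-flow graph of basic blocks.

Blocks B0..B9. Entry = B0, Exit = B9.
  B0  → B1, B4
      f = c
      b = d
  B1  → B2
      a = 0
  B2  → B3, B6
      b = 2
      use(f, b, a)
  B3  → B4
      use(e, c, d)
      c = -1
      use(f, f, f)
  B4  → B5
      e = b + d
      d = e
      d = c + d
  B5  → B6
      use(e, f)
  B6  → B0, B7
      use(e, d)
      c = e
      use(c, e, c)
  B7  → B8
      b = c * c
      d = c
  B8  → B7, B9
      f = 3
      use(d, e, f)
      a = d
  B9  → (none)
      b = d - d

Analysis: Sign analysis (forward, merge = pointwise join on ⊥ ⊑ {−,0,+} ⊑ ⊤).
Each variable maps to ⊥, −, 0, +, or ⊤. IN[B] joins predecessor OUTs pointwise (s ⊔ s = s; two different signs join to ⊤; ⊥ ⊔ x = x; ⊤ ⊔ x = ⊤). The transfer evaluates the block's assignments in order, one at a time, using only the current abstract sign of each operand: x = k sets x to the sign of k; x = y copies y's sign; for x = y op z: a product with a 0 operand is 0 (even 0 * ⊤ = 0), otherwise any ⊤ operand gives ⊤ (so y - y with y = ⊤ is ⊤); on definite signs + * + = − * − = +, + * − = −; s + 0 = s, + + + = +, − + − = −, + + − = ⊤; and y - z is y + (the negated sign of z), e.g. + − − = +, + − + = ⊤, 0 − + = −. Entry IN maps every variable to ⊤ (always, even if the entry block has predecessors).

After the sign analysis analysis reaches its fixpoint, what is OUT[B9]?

Fixpoint table:
  B0:  IN=(all ⊤)  OUT=(all ⊤)
  B1:  IN=(all ⊤)  OUT={a:0; rest ⊤}
  B2:  IN={a:0; rest ⊤}  OUT={a:0, b:+; rest ⊤}
  B3:  IN={a:0, b:+; rest ⊤}  OUT={a:0, b:+, c:-; rest ⊤}
  B4:  IN=(all ⊤)  OUT=(all ⊤)
  B5:  IN=(all ⊤)  OUT=(all ⊤)
  B6:  IN=(all ⊤)  OUT=(all ⊤)
  B7:  IN=(all ⊤)  OUT=(all ⊤)
  B8:  IN=(all ⊤)  OUT={f:+; rest ⊤}
  B9:  IN={f:+; rest ⊤}  OUT={f:+; rest ⊤}

Merge at B9: IN[B9] = OUT[B8] = {a: ⊤, b: ⊤, c: ⊤, d: ⊤, e: ⊤, f: +}
Applying B9's transfer function to that IN value gives OUT[B9] (row B9 above).

Answer: {a: ⊤, b: ⊤, c: ⊤, d: ⊤, e: ⊤, f: +}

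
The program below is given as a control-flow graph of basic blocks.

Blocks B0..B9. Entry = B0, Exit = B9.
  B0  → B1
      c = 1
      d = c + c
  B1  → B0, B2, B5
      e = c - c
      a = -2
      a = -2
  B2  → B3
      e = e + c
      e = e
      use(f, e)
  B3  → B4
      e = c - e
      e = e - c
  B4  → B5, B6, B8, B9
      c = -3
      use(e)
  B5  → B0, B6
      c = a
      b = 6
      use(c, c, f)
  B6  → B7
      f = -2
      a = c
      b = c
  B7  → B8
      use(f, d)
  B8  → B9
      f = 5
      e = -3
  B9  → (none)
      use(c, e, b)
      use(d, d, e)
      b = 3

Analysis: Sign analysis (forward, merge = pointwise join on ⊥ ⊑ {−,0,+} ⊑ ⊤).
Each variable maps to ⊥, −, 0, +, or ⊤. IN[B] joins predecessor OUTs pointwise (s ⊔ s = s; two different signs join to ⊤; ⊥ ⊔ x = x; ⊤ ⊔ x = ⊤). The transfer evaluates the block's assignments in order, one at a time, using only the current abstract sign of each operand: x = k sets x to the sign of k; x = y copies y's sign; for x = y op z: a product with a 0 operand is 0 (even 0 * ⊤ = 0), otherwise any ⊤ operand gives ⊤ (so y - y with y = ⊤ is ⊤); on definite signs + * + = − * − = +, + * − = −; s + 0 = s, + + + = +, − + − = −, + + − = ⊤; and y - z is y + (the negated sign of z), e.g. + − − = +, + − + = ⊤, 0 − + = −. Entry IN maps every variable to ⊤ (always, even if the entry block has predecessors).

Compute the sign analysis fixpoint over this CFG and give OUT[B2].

Per-block solution:
  B0:   IN=(all ⊤)   OUT={c:+, d:+; rest ⊤}
  B1:   IN={c:+, d:+; rest ⊤}   OUT={a:-, c:+, d:+; rest ⊤}
  B2:   IN={a:-, c:+, d:+; rest ⊤}   OUT={a:-, c:+, d:+; rest ⊤}
  B3:   IN={a:-, c:+, d:+; rest ⊤}   OUT={a:-, c:+, d:+; rest ⊤}
  B4:   IN={a:-, c:+, d:+; rest ⊤}   OUT={a:-, c:-, d:+; rest ⊤}
  B5:   IN={a:-, d:+; rest ⊤}   OUT={a:-, b:+, c:-, d:+; rest ⊤}
  B6:   IN={a:-, c:-, d:+; rest ⊤}   OUT={a:-, b:-, c:-, d:+, f:-; rest ⊤}
  B7:   IN={a:-, b:-, c:-, d:+, f:-; rest ⊤}   OUT={a:-, b:-, c:-, d:+, f:-; rest ⊤}
  B8:   IN={a:-, c:-, d:+; rest ⊤}   OUT={a:-, c:-, d:+, e:-, f:+; rest ⊤}
  B9:   IN={a:-, c:-, d:+; rest ⊤}   OUT={a:-, b:+, c:-, d:+; rest ⊤}

Merge at B2: IN[B2] = OUT[B1] = {a: -, b: ⊤, c: +, d: +, e: ⊤, f: ⊤}
Applying B2's transfer function to that IN value gives OUT[B2] (row B2 above).

Answer: {a: -, b: ⊤, c: +, d: +, e: ⊤, f: ⊤}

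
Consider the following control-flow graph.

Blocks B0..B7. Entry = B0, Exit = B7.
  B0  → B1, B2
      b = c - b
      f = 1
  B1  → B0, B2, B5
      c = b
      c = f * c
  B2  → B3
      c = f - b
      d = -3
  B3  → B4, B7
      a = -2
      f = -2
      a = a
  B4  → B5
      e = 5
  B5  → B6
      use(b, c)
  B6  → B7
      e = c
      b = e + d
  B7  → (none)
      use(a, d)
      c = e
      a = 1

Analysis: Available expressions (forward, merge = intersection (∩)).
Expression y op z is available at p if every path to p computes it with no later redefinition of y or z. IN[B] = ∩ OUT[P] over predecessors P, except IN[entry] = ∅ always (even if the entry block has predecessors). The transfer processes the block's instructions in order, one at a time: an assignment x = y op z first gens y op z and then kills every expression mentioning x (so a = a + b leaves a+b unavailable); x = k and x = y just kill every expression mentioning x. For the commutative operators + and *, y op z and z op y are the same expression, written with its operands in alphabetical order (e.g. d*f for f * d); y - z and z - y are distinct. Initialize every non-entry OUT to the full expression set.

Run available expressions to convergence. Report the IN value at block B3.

Per-block solution:
  B0:   IN={}   OUT={}
  B1:   IN={}   OUT={}
  B2:   IN={}   OUT={f-b}
  B3:   IN={f-b}   OUT={}
  B4:   IN={}   OUT={}
  B5:   IN={}   OUT={}
  B6:   IN={}   OUT={d+e}
  B7:   IN={}   OUT={}

Merge at B3: IN[B3] = OUT[B2] = {f-b}

Answer: {f-b}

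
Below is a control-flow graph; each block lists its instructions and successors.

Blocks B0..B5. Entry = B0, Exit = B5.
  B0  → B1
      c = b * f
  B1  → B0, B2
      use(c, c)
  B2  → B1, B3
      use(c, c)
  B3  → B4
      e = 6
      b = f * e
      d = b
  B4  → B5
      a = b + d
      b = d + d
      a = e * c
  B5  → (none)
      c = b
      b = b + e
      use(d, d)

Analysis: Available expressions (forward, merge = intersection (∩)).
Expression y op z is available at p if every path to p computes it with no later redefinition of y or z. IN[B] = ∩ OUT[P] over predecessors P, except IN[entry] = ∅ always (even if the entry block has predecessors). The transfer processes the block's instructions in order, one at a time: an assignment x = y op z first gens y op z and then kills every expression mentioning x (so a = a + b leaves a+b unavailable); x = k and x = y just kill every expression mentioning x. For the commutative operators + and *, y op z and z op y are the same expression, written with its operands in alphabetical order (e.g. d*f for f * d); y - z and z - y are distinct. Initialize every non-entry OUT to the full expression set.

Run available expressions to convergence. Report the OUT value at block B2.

Fixpoint table:
  B0:   IN={}   OUT={b*f}
  B1:   IN={b*f}   OUT={b*f}
  B2:   IN={b*f}   OUT={b*f}
  B3:   IN={b*f}   OUT={e*f}
  B4:   IN={e*f}   OUT={c*e, d+d, e*f}
  B5:   IN={c*e, d+d, e*f}   OUT={d+d, e*f}

Merge at B2: IN[B2] = OUT[B1] = {b*f}
Applying B2's transfer function to that IN value gives OUT[B2] (row B2 above).

Answer: {b*f}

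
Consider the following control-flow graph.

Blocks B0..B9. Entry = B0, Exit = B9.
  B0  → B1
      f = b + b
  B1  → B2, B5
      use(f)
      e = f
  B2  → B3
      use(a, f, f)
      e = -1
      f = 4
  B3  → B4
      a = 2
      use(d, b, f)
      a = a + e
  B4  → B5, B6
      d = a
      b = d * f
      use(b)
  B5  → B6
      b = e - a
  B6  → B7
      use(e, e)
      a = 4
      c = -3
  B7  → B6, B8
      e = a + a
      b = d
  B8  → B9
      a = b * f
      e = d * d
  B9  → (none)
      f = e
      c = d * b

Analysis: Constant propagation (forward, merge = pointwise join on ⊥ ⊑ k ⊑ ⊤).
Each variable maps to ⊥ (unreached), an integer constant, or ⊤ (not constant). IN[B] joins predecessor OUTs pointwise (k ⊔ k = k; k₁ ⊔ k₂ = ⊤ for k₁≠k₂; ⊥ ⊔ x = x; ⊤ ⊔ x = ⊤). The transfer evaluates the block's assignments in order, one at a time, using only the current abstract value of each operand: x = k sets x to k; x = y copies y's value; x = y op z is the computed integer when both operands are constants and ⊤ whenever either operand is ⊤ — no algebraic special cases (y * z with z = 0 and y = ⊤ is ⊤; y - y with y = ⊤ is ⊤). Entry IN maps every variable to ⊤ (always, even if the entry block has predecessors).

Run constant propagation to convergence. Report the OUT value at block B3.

Answer: {a: 1, b: ⊤, c: ⊤, d: ⊤, e: -1, f: 4}

Trace:
Fixpoint table:
  B0:   IN=(all ⊤)   OUT=(all ⊤)
  B1:   IN=(all ⊤)   OUT=(all ⊤)
  B2:   IN=(all ⊤)   OUT={e:-1, f:4; rest ⊤}
  B3:   IN={e:-1, f:4; rest ⊤}   OUT={a:1, e:-1, f:4; rest ⊤}
  B4:   IN={a:1, e:-1, f:4; rest ⊤}   OUT={a:1, b:4, d:1, e:-1, f:4; rest ⊤}
  B5:   IN=(all ⊤)   OUT=(all ⊤)
  B6:   IN=(all ⊤)   OUT={a:4, c:-3; rest ⊤}
  B7:   IN={a:4, c:-3; rest ⊤}   OUT={a:4, c:-3, e:8; rest ⊤}
  B8:   IN={a:4, c:-3, e:8; rest ⊤}   OUT={c:-3; rest ⊤}
  B9:   IN={c:-3; rest ⊤}   OUT=(all ⊤)

Merge at B3: IN[B3] = OUT[B2] = {a: ⊤, b: ⊤, c: ⊤, d: ⊤, e: -1, f: 4}
Applying B3's transfer function to that IN value gives OUT[B3] (row B3 above).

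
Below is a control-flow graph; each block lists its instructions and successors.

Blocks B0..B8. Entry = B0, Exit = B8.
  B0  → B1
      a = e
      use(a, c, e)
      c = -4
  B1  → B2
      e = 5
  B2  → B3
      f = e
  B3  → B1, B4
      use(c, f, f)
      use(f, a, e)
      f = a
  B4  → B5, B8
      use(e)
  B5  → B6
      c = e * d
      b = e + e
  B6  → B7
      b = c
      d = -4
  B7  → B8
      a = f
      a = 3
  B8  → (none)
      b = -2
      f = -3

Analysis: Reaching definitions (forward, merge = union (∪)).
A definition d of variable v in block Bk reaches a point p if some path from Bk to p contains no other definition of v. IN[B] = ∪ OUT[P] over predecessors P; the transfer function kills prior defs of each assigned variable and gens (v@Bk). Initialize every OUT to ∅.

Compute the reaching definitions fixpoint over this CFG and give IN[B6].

Per-block solution:
  B0: | IN={} | OUT={a@B0, c@B0}
  B1: | IN={a@B0, c@B0, e@B1, f@B3} | OUT={a@B0, c@B0, e@B1, f@B3}
  B2: | IN={a@B0, c@B0, e@B1, f@B3} | OUT={a@B0, c@B0, e@B1, f@B2}
  B3: | IN={a@B0, c@B0, e@B1, f@B2} | OUT={a@B0, c@B0, e@B1, f@B3}
  B4: | IN={a@B0, c@B0, e@B1, f@B3} | OUT={a@B0, c@B0, e@B1, f@B3}
  B5: | IN={a@B0, c@B0, e@B1, f@B3} | OUT={a@B0, b@B5, c@B5, e@B1, f@B3}
  B6: | IN={a@B0, b@B5, c@B5, e@B1, f@B3} | OUT={a@B0, b@B6, c@B5, d@B6, e@B1, f@B3}
  B7: | IN={a@B0, b@B6, c@B5, d@B6, e@B1, f@B3} | OUT={a@B7, b@B6, c@B5, d@B6, e@B1, f@B3}
  B8: | IN={a@B0, a@B7, b@B6, c@B0, c@B5, d@B6, e@B1, f@B3} | OUT={a@B0, a@B7, b@B8, c@B0, c@B5, d@B6, e@B1, f@B8}

Merge at B6: IN[B6] = OUT[B5] = {a@B0, b@B5, c@B5, e@B1, f@B3}

Answer: {a@B0, b@B5, c@B5, e@B1, f@B3}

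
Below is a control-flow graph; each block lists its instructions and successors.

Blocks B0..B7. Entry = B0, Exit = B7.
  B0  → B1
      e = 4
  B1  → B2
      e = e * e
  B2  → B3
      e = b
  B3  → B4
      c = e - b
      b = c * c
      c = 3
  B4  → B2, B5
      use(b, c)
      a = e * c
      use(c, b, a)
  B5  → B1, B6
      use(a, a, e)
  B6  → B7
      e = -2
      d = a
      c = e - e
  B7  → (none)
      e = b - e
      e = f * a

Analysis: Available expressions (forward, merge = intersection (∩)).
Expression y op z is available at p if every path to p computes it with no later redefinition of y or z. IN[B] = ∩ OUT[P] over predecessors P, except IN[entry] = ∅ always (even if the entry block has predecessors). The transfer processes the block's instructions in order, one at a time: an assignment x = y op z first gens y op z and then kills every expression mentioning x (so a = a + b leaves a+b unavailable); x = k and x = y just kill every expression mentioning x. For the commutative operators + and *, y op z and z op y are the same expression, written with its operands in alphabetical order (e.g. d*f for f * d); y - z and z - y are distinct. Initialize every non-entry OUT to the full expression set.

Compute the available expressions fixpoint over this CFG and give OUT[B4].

Answer: {c*e}

Trace:
Per-block solution:
  B0: | IN={} | OUT={}
  B1: | IN={} | OUT={}
  B2: | IN={} | OUT={}
  B3: | IN={} | OUT={}
  B4: | IN={} | OUT={c*e}
  B5: | IN={c*e} | OUT={c*e}
  B6: | IN={c*e} | OUT={e-e}
  B7: | IN={e-e} | OUT={a*f}

Merge at B4: IN[B4] = OUT[B3] = {}
Applying B4's transfer function to that IN value gives OUT[B4] (row B4 above).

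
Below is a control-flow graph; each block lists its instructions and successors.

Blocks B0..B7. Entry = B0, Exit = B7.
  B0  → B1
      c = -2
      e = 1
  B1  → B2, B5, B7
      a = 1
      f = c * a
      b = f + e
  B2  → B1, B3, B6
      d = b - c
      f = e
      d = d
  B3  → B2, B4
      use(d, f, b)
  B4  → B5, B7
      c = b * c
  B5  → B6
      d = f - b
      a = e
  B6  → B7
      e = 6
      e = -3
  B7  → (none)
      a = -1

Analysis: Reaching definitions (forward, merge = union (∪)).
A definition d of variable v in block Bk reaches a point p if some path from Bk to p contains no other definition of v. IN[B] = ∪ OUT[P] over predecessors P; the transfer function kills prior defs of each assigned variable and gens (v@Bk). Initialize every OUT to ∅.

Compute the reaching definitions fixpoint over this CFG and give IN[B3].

Fixpoint table:
  B0:  IN={}  OUT={c@B0, e@B0}
  B1:  IN={a@B1, b@B1, c@B0, d@B2, e@B0, f@B2}  OUT={a@B1, b@B1, c@B0, d@B2, e@B0, f@B1}
  B2:  IN={a@B1, b@B1, c@B0, d@B2, e@B0, f@B1, f@B2}  OUT={a@B1, b@B1, c@B0, d@B2, e@B0, f@B2}
  B3:  IN={a@B1, b@B1, c@B0, d@B2, e@B0, f@B2}  OUT={a@B1, b@B1, c@B0, d@B2, e@B0, f@B2}
  B4:  IN={a@B1, b@B1, c@B0, d@B2, e@B0, f@B2}  OUT={a@B1, b@B1, c@B4, d@B2, e@B0, f@B2}
  B5:  IN={a@B1, b@B1, c@B0, c@B4, d@B2, e@B0, f@B1, f@B2}  OUT={a@B5, b@B1, c@B0, c@B4, d@B5, e@B0, f@B1, f@B2}
  B6:  IN={a@B1, a@B5, b@B1, c@B0, c@B4, d@B2, d@B5, e@B0, f@B1, f@B2}  OUT={a@B1, a@B5, b@B1, c@B0, c@B4, d@B2, d@B5, e@B6, f@B1, f@B2}
  B7:  IN={a@B1, a@B5, b@B1, c@B0, c@B4, d@B2, d@B5, e@B0, e@B6, f@B1, f@B2}  OUT={a@B7, b@B1, c@B0, c@B4, d@B2, d@B5, e@B0, e@B6, f@B1, f@B2}

Merge at B3: IN[B3] = OUT[B2] = {a@B1, b@B1, c@B0, d@B2, e@B0, f@B2}

Answer: {a@B1, b@B1, c@B0, d@B2, e@B0, f@B2}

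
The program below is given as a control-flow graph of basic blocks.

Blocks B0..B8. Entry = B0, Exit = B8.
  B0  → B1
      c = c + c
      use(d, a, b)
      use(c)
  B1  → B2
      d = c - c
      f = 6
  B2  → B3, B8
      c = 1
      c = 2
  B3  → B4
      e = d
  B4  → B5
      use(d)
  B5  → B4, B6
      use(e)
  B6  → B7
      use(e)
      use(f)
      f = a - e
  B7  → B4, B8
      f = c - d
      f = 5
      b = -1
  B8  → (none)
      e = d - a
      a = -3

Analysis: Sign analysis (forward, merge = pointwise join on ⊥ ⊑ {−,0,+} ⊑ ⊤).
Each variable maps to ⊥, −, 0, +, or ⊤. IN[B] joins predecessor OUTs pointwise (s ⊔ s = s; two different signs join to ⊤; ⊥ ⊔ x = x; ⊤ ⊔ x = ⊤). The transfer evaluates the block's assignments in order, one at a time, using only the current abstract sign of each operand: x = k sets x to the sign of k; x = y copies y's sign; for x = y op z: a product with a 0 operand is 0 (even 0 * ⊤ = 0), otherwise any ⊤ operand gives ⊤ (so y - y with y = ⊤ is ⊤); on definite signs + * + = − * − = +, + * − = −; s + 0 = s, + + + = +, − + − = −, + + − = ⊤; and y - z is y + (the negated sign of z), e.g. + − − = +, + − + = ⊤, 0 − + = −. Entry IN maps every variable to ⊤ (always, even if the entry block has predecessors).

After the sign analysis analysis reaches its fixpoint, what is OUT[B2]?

Fixpoint table:
  B0: | IN=(all ⊤) | OUT=(all ⊤)
  B1: | IN=(all ⊤) | OUT={f:+; rest ⊤}
  B2: | IN={f:+; rest ⊤} | OUT={c:+, f:+; rest ⊤}
  B3: | IN={c:+, f:+; rest ⊤} | OUT={c:+, f:+; rest ⊤}
  B4: | IN={c:+, f:+; rest ⊤} | OUT={c:+, f:+; rest ⊤}
  B5: | IN={c:+, f:+; rest ⊤} | OUT={c:+, f:+; rest ⊤}
  B6: | IN={c:+, f:+; rest ⊤} | OUT={c:+; rest ⊤}
  B7: | IN={c:+; rest ⊤} | OUT={b:-, c:+, f:+; rest ⊤}
  B8: | IN={c:+, f:+; rest ⊤} | OUT={a:-, c:+, f:+; rest ⊤}

Merge at B2: IN[B2] = OUT[B1] = {a: ⊤, b: ⊤, c: ⊤, d: ⊤, e: ⊤, f: +}
Applying B2's transfer function to that IN value gives OUT[B2] (row B2 above).

Answer: {a: ⊤, b: ⊤, c: +, d: ⊤, e: ⊤, f: +}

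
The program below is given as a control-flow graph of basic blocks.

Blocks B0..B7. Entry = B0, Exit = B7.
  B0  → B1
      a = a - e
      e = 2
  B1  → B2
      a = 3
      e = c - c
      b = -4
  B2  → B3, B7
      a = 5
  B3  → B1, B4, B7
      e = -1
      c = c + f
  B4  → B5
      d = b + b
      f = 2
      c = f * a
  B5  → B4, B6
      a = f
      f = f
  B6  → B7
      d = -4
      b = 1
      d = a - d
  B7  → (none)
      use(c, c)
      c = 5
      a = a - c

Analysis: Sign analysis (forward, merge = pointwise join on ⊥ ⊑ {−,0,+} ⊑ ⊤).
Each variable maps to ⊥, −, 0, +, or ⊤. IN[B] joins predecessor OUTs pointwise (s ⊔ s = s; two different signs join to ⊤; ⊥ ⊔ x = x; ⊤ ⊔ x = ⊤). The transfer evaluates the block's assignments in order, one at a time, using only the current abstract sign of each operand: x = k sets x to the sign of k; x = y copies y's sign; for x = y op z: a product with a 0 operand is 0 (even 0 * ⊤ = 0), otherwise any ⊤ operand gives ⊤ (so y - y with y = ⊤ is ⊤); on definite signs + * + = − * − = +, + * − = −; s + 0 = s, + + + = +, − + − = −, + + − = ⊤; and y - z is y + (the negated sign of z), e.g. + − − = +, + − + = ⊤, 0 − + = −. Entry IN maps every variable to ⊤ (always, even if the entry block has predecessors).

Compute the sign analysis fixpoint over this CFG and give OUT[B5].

Fixpoint table:
  B0:  IN=(all ⊤)  OUT={e:+; rest ⊤}
  B1:  IN=(all ⊤)  OUT={a:+, b:-; rest ⊤}
  B2:  IN={a:+, b:-; rest ⊤}  OUT={a:+, b:-; rest ⊤}
  B3:  IN={a:+, b:-; rest ⊤}  OUT={a:+, b:-, e:-; rest ⊤}
  B4:  IN={a:+, b:-, e:-; rest ⊤}  OUT={a:+, b:-, c:+, d:-, e:-, f:+; rest ⊤}
  B5:  IN={a:+, b:-, c:+, d:-, e:-, f:+; rest ⊤}  OUT={a:+, b:-, c:+, d:-, e:-, f:+; rest ⊤}
  B6:  IN={a:+, b:-, c:+, d:-, e:-, f:+; rest ⊤}  OUT={a:+, b:+, c:+, d:+, e:-, f:+; rest ⊤}
  B7:  IN={a:+; rest ⊤}  OUT={c:+; rest ⊤}

Merge at B5: IN[B5] = OUT[B4] = {a: +, b: -, c: +, d: -, e: -, f: +}
Applying B5's transfer function to that IN value gives OUT[B5] (row B5 above).

Answer: {a: +, b: -, c: +, d: -, e: -, f: +}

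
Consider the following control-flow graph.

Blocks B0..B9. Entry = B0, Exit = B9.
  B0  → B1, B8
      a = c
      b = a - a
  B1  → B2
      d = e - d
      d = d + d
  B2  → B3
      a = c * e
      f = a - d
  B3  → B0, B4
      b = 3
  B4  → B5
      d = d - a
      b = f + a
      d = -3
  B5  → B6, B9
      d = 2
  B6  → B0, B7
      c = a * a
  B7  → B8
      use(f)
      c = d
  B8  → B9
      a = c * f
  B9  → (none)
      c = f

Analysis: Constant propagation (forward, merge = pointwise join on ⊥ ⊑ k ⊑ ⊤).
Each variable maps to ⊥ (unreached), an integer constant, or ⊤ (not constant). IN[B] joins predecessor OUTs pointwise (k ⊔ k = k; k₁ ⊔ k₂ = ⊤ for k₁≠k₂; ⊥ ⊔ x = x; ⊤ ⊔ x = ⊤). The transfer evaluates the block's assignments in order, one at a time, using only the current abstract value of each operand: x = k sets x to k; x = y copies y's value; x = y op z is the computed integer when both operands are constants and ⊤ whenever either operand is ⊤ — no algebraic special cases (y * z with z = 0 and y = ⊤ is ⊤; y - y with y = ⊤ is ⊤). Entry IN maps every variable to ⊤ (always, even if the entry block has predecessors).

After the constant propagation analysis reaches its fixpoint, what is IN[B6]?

Per-block solution:
  B0:  IN=(all ⊤)  OUT=(all ⊤)
  B1:  IN=(all ⊤)  OUT=(all ⊤)
  B2:  IN=(all ⊤)  OUT=(all ⊤)
  B3:  IN=(all ⊤)  OUT={b:3; rest ⊤}
  B4:  IN={b:3; rest ⊤}  OUT={d:-3; rest ⊤}
  B5:  IN={d:-3; rest ⊤}  OUT={d:2; rest ⊤}
  B6:  IN={d:2; rest ⊤}  OUT={d:2; rest ⊤}
  B7:  IN={d:2; rest ⊤}  OUT={c:2, d:2; rest ⊤}
  B8:  IN=(all ⊤)  OUT=(all ⊤)
  B9:  IN=(all ⊤)  OUT=(all ⊤)

Merge at B6: IN[B6] = OUT[B5] = {a: ⊤, b: ⊤, c: ⊤, d: 2, e: ⊤, f: ⊤}

Answer: {a: ⊤, b: ⊤, c: ⊤, d: 2, e: ⊤, f: ⊤}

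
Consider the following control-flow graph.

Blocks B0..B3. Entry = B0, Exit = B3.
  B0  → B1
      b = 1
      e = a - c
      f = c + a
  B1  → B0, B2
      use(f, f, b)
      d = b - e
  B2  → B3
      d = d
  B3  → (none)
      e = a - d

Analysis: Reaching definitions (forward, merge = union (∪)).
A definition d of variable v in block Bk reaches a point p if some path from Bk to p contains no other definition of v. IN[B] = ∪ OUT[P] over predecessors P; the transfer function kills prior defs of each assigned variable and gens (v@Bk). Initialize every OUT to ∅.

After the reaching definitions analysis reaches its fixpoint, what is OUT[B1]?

Per-block solution:
  B0:   IN={b@B0, d@B1, e@B0, f@B0}   OUT={b@B0, d@B1, e@B0, f@B0}
  B1:   IN={b@B0, d@B1, e@B0, f@B0}   OUT={b@B0, d@B1, e@B0, f@B0}
  B2:   IN={b@B0, d@B1, e@B0, f@B0}   OUT={b@B0, d@B2, e@B0, f@B0}
  B3:   IN={b@B0, d@B2, e@B0, f@B0}   OUT={b@B0, d@B2, e@B3, f@B0}

Merge at B1: IN[B1] = OUT[B0] = {b@B0, d@B1, e@B0, f@B0}
Applying B1's transfer function to that IN value gives OUT[B1] (row B1 above).

Answer: {b@B0, d@B1, e@B0, f@B0}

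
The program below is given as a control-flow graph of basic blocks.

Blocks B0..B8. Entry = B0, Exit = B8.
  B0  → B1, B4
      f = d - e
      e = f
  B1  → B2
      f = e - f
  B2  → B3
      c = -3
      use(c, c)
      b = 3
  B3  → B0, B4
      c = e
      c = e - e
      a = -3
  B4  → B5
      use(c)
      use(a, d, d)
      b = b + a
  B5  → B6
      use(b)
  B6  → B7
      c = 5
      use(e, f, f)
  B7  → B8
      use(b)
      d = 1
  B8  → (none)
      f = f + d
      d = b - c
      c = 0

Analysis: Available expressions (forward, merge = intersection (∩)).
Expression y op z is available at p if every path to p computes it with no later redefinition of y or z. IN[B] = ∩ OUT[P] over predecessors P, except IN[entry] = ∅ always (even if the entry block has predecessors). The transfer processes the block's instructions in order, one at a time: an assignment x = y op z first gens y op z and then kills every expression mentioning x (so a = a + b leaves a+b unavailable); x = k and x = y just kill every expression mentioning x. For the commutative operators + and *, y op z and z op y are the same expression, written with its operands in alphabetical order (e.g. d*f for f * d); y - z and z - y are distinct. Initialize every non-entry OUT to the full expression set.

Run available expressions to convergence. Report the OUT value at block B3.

Fixpoint table:
  B0: | IN={} | OUT={}
  B1: | IN={} | OUT={}
  B2: | IN={} | OUT={}
  B3: | IN={} | OUT={e-e}
  B4: | IN={} | OUT={}
  B5: | IN={} | OUT={}
  B6: | IN={} | OUT={}
  B7: | IN={} | OUT={}
  B8: | IN={} | OUT={}

Merge at B3: IN[B3] = OUT[B2] = {}
Applying B3's transfer function to that IN value gives OUT[B3] (row B3 above).

Answer: {e-e}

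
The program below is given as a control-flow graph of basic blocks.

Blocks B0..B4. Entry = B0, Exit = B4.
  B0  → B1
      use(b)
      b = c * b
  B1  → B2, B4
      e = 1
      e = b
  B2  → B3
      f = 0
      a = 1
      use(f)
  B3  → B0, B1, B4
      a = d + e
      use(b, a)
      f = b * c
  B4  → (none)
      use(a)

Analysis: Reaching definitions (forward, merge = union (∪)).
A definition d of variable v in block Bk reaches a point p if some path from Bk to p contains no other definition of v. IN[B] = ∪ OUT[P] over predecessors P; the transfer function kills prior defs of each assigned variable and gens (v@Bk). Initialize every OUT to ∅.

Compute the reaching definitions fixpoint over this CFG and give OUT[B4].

Fixpoint table:
  B0:  IN={a@B3, b@B0, e@B1, f@B3}  OUT={a@B3, b@B0, e@B1, f@B3}
  B1:  IN={a@B3, b@B0, e@B1, f@B3}  OUT={a@B3, b@B0, e@B1, f@B3}
  B2:  IN={a@B3, b@B0, e@B1, f@B3}  OUT={a@B2, b@B0, e@B1, f@B2}
  B3:  IN={a@B2, b@B0, e@B1, f@B2}  OUT={a@B3, b@B0, e@B1, f@B3}
  B4:  IN={a@B3, b@B0, e@B1, f@B3}  OUT={a@B3, b@B0, e@B1, f@B3}

Merge at B4: IN[B4] = OUT[B1] ⊔ OUT[B3] = {a@B3, b@B0, e@B1, f@B3}
Applying B4's transfer function to that IN value gives OUT[B4] (row B4 above).

Answer: {a@B3, b@B0, e@B1, f@B3}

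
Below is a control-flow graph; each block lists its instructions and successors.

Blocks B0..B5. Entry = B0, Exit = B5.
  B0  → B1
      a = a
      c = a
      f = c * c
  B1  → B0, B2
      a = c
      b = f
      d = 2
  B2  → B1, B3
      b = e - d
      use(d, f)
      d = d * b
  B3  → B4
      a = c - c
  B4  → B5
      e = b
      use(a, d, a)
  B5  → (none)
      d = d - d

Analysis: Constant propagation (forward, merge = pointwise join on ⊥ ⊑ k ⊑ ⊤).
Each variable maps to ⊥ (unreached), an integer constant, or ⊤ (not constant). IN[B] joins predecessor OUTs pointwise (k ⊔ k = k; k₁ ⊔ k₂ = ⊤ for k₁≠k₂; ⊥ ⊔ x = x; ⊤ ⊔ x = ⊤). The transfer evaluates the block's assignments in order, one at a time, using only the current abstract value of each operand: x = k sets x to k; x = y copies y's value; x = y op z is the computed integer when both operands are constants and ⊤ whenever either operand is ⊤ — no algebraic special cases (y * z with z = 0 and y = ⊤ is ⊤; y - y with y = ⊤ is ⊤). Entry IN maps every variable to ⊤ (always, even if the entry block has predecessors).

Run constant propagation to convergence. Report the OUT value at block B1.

Per-block solution:
  B0:   IN=(all ⊤)   OUT=(all ⊤)
  B1:   IN=(all ⊤)   OUT={d:2; rest ⊤}
  B2:   IN={d:2; rest ⊤}   OUT=(all ⊤)
  B3:   IN=(all ⊤)   OUT=(all ⊤)
  B4:   IN=(all ⊤)   OUT=(all ⊤)
  B5:   IN=(all ⊤)   OUT=(all ⊤)

Merge at B1: IN[B1] = OUT[B0] ⊔ OUT[B2] = {a: ⊤, b: ⊤, c: ⊤, d: ⊤, e: ⊤, f: ⊤}
Applying B1's transfer function to that IN value gives OUT[B1] (row B1 above).

Answer: {a: ⊤, b: ⊤, c: ⊤, d: 2, e: ⊤, f: ⊤}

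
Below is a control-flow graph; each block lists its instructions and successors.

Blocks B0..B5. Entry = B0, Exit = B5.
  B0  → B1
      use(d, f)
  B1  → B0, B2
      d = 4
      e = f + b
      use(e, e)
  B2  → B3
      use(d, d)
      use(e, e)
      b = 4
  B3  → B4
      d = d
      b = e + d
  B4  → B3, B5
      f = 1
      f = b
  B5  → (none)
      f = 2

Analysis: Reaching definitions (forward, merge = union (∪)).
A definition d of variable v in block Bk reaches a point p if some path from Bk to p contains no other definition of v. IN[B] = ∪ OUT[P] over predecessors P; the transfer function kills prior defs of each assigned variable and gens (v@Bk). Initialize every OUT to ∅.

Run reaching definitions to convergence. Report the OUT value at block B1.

Converged values:
  B0:   IN={d@B1, e@B1}   OUT={d@B1, e@B1}
  B1:   IN={d@B1, e@B1}   OUT={d@B1, e@B1}
  B2:   IN={d@B1, e@B1}   OUT={b@B2, d@B1, e@B1}
  B3:   IN={b@B2, b@B3, d@B1, d@B3, e@B1, f@B4}   OUT={b@B3, d@B3, e@B1, f@B4}
  B4:   IN={b@B3, d@B3, e@B1, f@B4}   OUT={b@B3, d@B3, e@B1, f@B4}
  B5:   IN={b@B3, d@B3, e@B1, f@B4}   OUT={b@B3, d@B3, e@B1, f@B5}

Merge at B1: IN[B1] = OUT[B0] = {d@B1, e@B1}
Applying B1's transfer function to that IN value gives OUT[B1] (row B1 above).

Answer: {d@B1, e@B1}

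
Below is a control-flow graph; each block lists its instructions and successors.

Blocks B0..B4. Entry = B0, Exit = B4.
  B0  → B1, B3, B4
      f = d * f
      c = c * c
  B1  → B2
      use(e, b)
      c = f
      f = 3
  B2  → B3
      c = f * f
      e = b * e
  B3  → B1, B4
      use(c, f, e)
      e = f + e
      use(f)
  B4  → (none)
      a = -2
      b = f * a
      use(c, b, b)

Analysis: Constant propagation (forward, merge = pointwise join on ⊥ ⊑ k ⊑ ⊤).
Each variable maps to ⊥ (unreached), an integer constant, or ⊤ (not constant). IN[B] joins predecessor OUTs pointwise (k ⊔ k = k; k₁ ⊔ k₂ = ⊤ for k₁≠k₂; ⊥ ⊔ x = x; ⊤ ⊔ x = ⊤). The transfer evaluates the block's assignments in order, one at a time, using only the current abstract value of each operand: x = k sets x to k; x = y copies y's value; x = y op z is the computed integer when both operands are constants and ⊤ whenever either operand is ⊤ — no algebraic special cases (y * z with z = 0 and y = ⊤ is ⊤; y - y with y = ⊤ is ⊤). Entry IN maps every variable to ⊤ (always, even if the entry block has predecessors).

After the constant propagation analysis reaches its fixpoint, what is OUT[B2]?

Answer: {a: ⊤, b: ⊤, c: 9, d: ⊤, e: ⊤, f: 3}

Trace:
Converged values:
  B0: | IN=(all ⊤) | OUT=(all ⊤)
  B1: | IN=(all ⊤) | OUT={f:3; rest ⊤}
  B2: | IN={f:3; rest ⊤} | OUT={c:9, f:3; rest ⊤}
  B3: | IN=(all ⊤) | OUT=(all ⊤)
  B4: | IN=(all ⊤) | OUT={a:-2; rest ⊤}

Merge at B2: IN[B2] = OUT[B1] = {a: ⊤, b: ⊤, c: ⊤, d: ⊤, e: ⊤, f: 3}
Applying B2's transfer function to that IN value gives OUT[B2] (row B2 above).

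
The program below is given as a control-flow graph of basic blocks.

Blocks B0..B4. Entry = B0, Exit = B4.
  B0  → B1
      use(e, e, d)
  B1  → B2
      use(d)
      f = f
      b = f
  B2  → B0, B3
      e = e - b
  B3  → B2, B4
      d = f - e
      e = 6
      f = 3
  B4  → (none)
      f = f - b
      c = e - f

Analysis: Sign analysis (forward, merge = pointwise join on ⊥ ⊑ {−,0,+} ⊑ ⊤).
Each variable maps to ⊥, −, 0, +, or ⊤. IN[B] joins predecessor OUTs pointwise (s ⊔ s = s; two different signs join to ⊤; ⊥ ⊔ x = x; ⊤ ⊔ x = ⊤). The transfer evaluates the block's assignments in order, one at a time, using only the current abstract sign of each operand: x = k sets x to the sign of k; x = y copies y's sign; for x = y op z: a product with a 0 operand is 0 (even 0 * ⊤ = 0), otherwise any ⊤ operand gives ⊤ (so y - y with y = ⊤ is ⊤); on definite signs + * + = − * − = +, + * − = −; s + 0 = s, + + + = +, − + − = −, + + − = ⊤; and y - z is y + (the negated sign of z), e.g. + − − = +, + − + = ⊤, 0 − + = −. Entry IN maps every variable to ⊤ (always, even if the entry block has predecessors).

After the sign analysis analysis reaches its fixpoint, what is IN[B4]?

Per-block solution:
  B0: | IN=(all ⊤) | OUT=(all ⊤)
  B1: | IN=(all ⊤) | OUT=(all ⊤)
  B2: | IN=(all ⊤) | OUT=(all ⊤)
  B3: | IN=(all ⊤) | OUT={e:+, f:+; rest ⊤}
  B4: | IN={e:+, f:+; rest ⊤} | OUT={e:+; rest ⊤}

Merge at B4: IN[B4] = OUT[B3] = {a: ⊤, b: ⊤, c: ⊤, d: ⊤, e: +, f: +}

Answer: {a: ⊤, b: ⊤, c: ⊤, d: ⊤, e: +, f: +}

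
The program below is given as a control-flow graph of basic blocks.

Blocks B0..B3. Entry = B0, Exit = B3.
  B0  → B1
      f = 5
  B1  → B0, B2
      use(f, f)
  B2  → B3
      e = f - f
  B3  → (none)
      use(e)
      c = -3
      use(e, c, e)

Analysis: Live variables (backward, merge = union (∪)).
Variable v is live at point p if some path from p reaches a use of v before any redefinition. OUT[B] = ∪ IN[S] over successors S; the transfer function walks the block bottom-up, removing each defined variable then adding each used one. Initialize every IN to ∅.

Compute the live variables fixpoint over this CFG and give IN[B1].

Converged values:
  B0:   IN={}   OUT={f}
  B1:   IN={f}   OUT={f}
  B2:   IN={f}   OUT={e}
  B3:   IN={e}   OUT={}

Merge at B1: OUT[B1] = IN[B0] ⊔ IN[B2] = {f}
Applying B1's transfer function to that OUT value gives IN[B1] (row B1 above).

Answer: {f}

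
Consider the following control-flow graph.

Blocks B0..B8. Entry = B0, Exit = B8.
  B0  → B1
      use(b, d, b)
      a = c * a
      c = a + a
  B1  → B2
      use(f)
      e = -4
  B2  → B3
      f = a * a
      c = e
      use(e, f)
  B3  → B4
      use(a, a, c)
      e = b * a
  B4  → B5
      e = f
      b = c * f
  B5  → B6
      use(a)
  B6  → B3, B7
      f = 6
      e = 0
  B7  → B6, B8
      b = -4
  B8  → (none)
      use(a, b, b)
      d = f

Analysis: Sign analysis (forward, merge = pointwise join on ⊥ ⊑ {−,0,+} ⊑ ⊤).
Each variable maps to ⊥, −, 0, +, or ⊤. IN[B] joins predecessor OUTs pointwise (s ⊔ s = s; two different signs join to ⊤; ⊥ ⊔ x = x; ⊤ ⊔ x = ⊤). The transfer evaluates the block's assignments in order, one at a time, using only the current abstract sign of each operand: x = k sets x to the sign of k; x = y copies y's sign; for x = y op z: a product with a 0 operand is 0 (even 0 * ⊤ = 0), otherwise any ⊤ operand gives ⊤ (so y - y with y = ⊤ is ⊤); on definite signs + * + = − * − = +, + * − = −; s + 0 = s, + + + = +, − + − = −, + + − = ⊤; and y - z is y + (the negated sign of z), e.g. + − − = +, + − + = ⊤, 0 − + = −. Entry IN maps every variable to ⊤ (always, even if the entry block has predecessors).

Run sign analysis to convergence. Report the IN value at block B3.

Answer: {a: ⊤, b: ⊤, c: -, d: ⊤, e: ⊤, f: ⊤}

Trace:
Per-block solution:
  B0:   IN=(all ⊤)   OUT=(all ⊤)
  B1:   IN=(all ⊤)   OUT={e:-; rest ⊤}
  B2:   IN={e:-; rest ⊤}   OUT={c:-, e:-; rest ⊤}
  B3:   IN={c:-; rest ⊤}   OUT={c:-; rest ⊤}
  B4:   IN={c:-; rest ⊤}   OUT={c:-; rest ⊤}
  B5:   IN={c:-; rest ⊤}   OUT={c:-; rest ⊤}
  B6:   IN={c:-; rest ⊤}   OUT={c:-, e:0, f:+; rest ⊤}
  B7:   IN={c:-, e:0, f:+; rest ⊤}   OUT={b:-, c:-, e:0, f:+; rest ⊤}
  B8:   IN={b:-, c:-, e:0, f:+; rest ⊤}   OUT={b:-, c:-, d:+, e:0, f:+; rest ⊤}

Merge at B3: IN[B3] = OUT[B2] ⊔ OUT[B6] = {a: ⊤, b: ⊤, c: -, d: ⊤, e: ⊤, f: ⊤}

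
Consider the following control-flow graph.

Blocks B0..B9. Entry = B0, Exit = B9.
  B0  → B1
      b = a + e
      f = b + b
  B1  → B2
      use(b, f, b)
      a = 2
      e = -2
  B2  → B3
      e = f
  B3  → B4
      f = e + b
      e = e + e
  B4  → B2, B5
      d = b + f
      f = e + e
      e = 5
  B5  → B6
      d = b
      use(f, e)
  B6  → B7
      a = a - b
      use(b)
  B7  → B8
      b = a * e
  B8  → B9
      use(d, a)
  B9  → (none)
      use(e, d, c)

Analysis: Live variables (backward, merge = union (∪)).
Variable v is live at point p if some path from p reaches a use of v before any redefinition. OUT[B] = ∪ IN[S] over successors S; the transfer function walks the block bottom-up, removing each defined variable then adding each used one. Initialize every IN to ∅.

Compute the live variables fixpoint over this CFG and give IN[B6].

Converged values:
  B0:  IN={a, c, e}  OUT={b, c, f}
  B1:  IN={b, c, f}  OUT={a, b, c, f}
  B2:  IN={a, b, c, f}  OUT={a, b, c, e}
  B3:  IN={a, b, c, e}  OUT={a, b, c, e, f}
  B4:  IN={a, b, c, e, f}  OUT={a, b, c, e, f}
  B5:  IN={a, b, c, e, f}  OUT={a, b, c, d, e}
  B6:  IN={a, b, c, d, e}  OUT={a, c, d, e}
  B7:  IN={a, c, d, e}  OUT={a, c, d, e}
  B8:  IN={a, c, d, e}  OUT={c, d, e}
  B9:  IN={c, d, e}  OUT={}

Merge at B6: OUT[B6] = IN[B7] = {a, c, d, e}
Applying B6's transfer function to that OUT value gives IN[B6] (row B6 above).

Answer: {a, b, c, d, e}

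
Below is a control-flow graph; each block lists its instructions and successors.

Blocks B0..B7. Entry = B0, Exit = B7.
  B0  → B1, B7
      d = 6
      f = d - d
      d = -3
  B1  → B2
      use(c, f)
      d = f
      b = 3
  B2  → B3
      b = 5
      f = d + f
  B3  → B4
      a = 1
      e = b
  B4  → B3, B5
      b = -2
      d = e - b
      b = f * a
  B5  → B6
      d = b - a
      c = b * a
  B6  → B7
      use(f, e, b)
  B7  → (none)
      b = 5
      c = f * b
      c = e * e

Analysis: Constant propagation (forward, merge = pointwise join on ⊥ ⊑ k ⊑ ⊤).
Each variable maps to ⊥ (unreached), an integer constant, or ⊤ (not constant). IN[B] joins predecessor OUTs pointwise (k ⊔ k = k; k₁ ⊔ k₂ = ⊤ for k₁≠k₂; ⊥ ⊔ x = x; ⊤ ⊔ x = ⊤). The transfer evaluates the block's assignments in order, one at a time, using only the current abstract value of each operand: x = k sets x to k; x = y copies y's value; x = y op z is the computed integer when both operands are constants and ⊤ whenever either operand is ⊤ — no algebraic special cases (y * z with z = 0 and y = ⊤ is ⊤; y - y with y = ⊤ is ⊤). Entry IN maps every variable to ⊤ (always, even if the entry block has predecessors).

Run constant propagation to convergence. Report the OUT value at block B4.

Answer: {a: 1, b: 0, c: ⊤, d: ⊤, e: ⊤, f: 0}

Derivation:
Converged values:
  B0: | IN=(all ⊤) | OUT={d:-3, f:0; rest ⊤}
  B1: | IN={d:-3, f:0; rest ⊤} | OUT={b:3, d:0, f:0; rest ⊤}
  B2: | IN={b:3, d:0, f:0; rest ⊤} | OUT={b:5, d:0, f:0; rest ⊤}
  B3: | IN={f:0; rest ⊤} | OUT={a:1, f:0; rest ⊤}
  B4: | IN={a:1, f:0; rest ⊤} | OUT={a:1, b:0, f:0; rest ⊤}
  B5: | IN={a:1, b:0, f:0; rest ⊤} | OUT={a:1, b:0, c:0, d:-1, f:0; rest ⊤}
  B6: | IN={a:1, b:0, c:0, d:-1, f:0; rest ⊤} | OUT={a:1, b:0, c:0, d:-1, f:0; rest ⊤}
  B7: | IN={f:0; rest ⊤} | OUT={b:5, f:0; rest ⊤}

Merge at B4: IN[B4] = OUT[B3] = {a: 1, b: ⊤, c: ⊤, d: ⊤, e: ⊤, f: 0}
Applying B4's transfer function to that IN value gives OUT[B4] (row B4 above).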